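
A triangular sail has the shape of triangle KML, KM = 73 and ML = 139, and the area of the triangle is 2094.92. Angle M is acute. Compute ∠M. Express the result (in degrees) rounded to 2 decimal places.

From area = ½·KM·ML·sin M, we get sin M = 2·area/(KM·ML) ≈ 0.41291.
Taking the acute solution, ∠M ≈ 24.39°.

∠M ≈ 24.39°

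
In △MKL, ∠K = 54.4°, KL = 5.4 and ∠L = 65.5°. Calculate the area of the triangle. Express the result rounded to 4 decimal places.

The third angle is ∠M = 180° − ∠K − ∠L = 60.10°.
Law of sines: LM = KL·sin K/sin M ≈ 5.0649.
Law of sines: MK = KL·sin L/sin M ≈ 5.6683.
Area = ½·KL·LM·sin L ≈ 12.444.

area ≈ 12.4439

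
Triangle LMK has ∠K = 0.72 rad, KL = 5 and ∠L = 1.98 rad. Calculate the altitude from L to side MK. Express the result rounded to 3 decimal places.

h_L ≈ 3.297

The third angle is ∠M = π − ∠K − ∠L = 0.442 rad.
Law of sines: MK = KL·sin L/sin M ≈ 10.733.
Law of sines: LM = KL·sin K/sin M ≈ 7.7143.
Area = ½·KL·MK·sin K ≈ 17.693.
The altitude from L has length 2·area/MK ≈ 3.2969.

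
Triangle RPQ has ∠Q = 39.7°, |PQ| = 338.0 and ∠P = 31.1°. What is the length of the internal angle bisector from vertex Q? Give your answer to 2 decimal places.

t_Q ≈ 224.81

The third angle is ∠R = 180° − ∠P − ∠Q = 109.20°.
Law of sines: |QR| = |PQ|·sin P/sin R ≈ 184.87.
Law of sines: |RP| = |PQ|·sin Q/sin R ≈ 228.62.
The bisector from Q has length 2·|PQ|·|QR|·cos(∠Q/2)/(|PQ|+|QR|) ≈ 224.81.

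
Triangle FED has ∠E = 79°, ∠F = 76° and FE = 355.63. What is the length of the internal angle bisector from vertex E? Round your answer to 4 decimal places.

382.3088

The third angle is ∠D = 180° − ∠F − ∠E = 25.00°.
Law of sines: ED = FE·sin F/sin D ≈ 816.5.
Law of sines: DF = FE·sin E/sin D ≈ 826.03.
The bisector from E has length 2·FE·ED·cos(∠E/2)/(FE+ED) ≈ 382.31.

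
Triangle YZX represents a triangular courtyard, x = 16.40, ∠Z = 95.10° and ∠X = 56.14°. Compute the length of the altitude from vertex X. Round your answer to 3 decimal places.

h_X ≈ 9.465

The third angle is ∠Y = 180° − ∠Z − ∠X = 28.76°.
Law of sines: y = x·sin Y/sin X ≈ 9.5023.
Law of sines: z = x·sin Z/sin X ≈ 19.671.
Area = ½·x·y·sin Z ≈ 77.61.
The altitude from X has length 2·area/x ≈ 9.4647.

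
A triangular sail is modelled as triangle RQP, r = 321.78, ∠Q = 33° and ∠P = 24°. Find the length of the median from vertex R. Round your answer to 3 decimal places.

90.137

The third angle is ∠R = 180° − ∠Q − ∠P = 123.00°.
Law of sines: q = r·sin Q/sin R ≈ 208.97.
Law of sines: p = r·sin P/sin R ≈ 156.06.
Median from R: ½√(2·q² + 2·p² − r²) ≈ 90.137.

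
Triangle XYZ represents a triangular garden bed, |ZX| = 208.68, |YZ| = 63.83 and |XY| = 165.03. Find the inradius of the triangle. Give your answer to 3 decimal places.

Semiperimeter s = (63.83 + 208.68 + 165.03)/2 = 218.77.
Heron's formula: area = √(218.77·154.94·10.09·53.74) ≈ 4287.2.
Inradius = area/s = 4287.2/218.77 ≈ 19.597.

r ≈ 19.597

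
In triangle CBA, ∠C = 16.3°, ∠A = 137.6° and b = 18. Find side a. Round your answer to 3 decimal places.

The third angle is ∠B = 180° − ∠A − ∠C = 26.10°.
Law of sines: a = b·sin A/sin B ≈ 27.589.

27.589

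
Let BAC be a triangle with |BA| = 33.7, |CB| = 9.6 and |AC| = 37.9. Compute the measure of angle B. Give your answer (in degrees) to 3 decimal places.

∠B ≈ 108.804°

By the law of cosines, cos B = (|CB|² + |BA|² − |AC|²) / (2·|CB|·|BA|) ≈ -0.32233, so ∠B ≈ 108.80°.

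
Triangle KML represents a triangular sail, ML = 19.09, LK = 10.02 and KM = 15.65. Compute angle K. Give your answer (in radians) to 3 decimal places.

By the law of cosines, cos K = (LK² + KM² − ML²) / (2·LK·KM) ≈ -0.06092, so ∠K ≈ 1.632 rad.

∠K ≈ 1.632 rad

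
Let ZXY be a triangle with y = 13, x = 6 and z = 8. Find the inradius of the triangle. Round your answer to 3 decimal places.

Semiperimeter s = (8 + 6 + 13)/2 = 13.5.
Heron's formula: area = √(13.5·5.5·7.5·0.5) ≈ 16.686.
Inradius = area/s = 16.686/13.5 ≈ 1.236.

1.236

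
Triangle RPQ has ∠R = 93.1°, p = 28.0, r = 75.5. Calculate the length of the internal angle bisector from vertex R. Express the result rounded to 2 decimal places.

t_R ≈ 27.35

Law of sines: sin P = p·sin R/r ≈ 0.37032.
Since r ≥ p, only the acute value applies: ∠P ≈ 21.74°.
Then ∠Q = 180° − ∠R − ∠P ≈ 65.16°.
Law of sines gives q = r·sin Q/sin R ≈ 68.618.
The bisector from R has length 2·p·q·cos(∠R/2)/(p+q) ≈ 27.351.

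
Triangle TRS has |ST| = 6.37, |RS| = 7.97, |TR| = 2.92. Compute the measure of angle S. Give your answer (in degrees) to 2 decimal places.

19.74

By the law of cosines, cos S = (|RS|² + |ST|² − |TR|²) / (2·|RS|·|ST|) ≈ 0.94124, so ∠S ≈ 19.74°.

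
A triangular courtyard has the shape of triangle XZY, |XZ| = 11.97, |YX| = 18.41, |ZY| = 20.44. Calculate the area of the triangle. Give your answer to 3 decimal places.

Semiperimeter s = (20.44 + 18.41 + 11.97)/2 = 25.41.
Heron's formula: area = √(25.41·4.97·7·13.44) ≈ 109.

area ≈ 109.001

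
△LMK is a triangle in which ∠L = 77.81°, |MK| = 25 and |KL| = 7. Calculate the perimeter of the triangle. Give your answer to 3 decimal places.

Law of sines: sin M = |KL|·sin L/|MK| ≈ 0.27369.
Since |MK| ≥ |KL|, only the acute value applies: ∠M ≈ 15.88°.
Then ∠K = 180° − ∠L − ∠M ≈ 86.31°.
Law of sines gives |LM| = |MK|·sin K/sin L ≈ 25.524.
Semiperimeter s = (25+7+25.524)/2 = 28.762.
Perimeter = 25 + 7 + 25.524 = 57.524.

perimeter ≈ 57.524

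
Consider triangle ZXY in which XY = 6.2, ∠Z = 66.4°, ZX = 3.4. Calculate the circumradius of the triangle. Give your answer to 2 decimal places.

Law of sines: sin Y = ZX·sin Z/XY ≈ 0.50252.
Since XY ≥ ZX, only the acute value applies: ∠Y ≈ 30.17°.
Then ∠X = 180° − ∠Z − ∠Y ≈ 83.43°.
Law of sines gives YZ = XY·sin X/sin Z ≈ 6.7215.
Circumradius = XY/(2 sin Z) ≈ 3.3829.

3.38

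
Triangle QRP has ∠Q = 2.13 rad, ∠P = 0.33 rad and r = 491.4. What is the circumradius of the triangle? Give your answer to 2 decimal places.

The third angle is ∠R = π − ∠P − ∠Q = 0.682 rad.
Law of sines: q = r·sin Q/sin R ≈ 661.16.
Law of sines: p = r·sin P/sin R ≈ 252.74.
Circumradius = r/(2 sin R) ≈ 389.98.

389.98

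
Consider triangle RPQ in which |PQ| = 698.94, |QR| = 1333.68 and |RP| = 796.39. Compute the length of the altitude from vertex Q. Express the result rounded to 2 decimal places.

Semiperimeter s = (698.94 + 1333.7 + 796.39)/2 = 1414.5.
Heron's formula: area = √(1414.5·715.57·80.825·618.12) ≈ 2.2487e+05.
The altitude from Q has length 2·area/|RP| ≈ 564.73.

564.73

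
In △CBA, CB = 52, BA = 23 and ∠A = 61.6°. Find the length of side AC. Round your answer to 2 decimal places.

Law of sines: sin C = BA·sin A/CB ≈ 0.38908.
Since CB ≥ BA, only the acute value applies: ∠C ≈ 22.90°.
Then ∠B = 180° − ∠A − ∠C ≈ 95.50°.
Law of sines gives AC = CB·sin B/sin A ≈ 58.842.

58.84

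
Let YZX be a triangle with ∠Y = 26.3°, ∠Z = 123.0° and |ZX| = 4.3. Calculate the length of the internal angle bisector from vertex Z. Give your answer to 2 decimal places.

The third angle is ∠X = 180° − ∠Y − ∠Z = 30.70°.
Law of sines: |XY| = |ZX|·sin Z/sin Y ≈ 8.1393.
Law of sines: |YZ| = |ZX|·sin X/sin Y ≈ 4.9548.
The bisector from Z has length 2·|YZ|·|ZX|·cos(∠Z/2)/(|YZ|+|ZX|) ≈ 2.197.

t_Z ≈ 2.20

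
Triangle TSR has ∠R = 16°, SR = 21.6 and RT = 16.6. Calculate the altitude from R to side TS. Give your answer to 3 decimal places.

By the law of cosines, TS² = SR² + RT² − 2·SR·RT·cos R = 52.78, so TS ≈ 7.265.
Area = ½·SR·RT·sin R ≈ 49.416.
The altitude from R has length 2·area/TS ≈ 13.604.

h_R ≈ 13.604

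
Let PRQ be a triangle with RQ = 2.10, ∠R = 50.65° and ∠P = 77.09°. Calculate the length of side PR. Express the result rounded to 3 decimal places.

1.704

The third angle is ∠Q = 180° − ∠P − ∠R = 52.26°.
Law of sines: PR = RQ·sin Q/sin P ≈ 1.7037.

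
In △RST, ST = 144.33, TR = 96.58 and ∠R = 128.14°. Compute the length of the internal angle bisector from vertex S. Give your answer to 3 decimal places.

84.439

Law of sines: sin S = TR·sin R/ST ≈ 0.52630.
Since ST ≥ TR, only the acute value applies: ∠S ≈ 31.76°.
Then ∠T = 180° − ∠R − ∠S ≈ 20.10°.
Law of sines gives RS = ST·sin T/sin R ≈ 63.077.
The bisector from S has length 2·RS·ST·cos(∠S/2)/(RS+ST) ≈ 84.439.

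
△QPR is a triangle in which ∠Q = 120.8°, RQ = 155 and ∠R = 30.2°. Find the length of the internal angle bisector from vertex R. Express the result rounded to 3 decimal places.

The third angle is ∠P = 180° − ∠R − ∠Q = 29.00°.
Law of sines: PR = RQ·sin Q/sin P ≈ 274.62.
Law of sines: QP = RQ·sin R/sin P ≈ 160.82.
The bisector from R has length 2·PR·RQ·cos(∠R/2)/(PR+RQ) ≈ 191.32.

t_R ≈ 191.315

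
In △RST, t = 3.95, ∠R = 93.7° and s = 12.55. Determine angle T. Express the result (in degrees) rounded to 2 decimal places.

17.11

By the law of cosines, r² = s² + t² − 2·s·t·cos R = 179.5, so r ≈ 13.398.
Law of cosines again: cos T = (r² + s² − t²)/(2·r·s) ≈ 0.95574, so ∠T ≈ 17.11°.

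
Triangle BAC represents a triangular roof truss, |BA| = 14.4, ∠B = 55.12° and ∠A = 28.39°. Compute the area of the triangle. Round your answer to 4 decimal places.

The third angle is ∠C = 180° − ∠B − ∠A = 96.49°.
Law of sines: |AC| = |BA|·sin B/sin C ≈ 11.889.
Law of sines: |CB| = |BA|·sin A/sin C ≈ 6.8909.
Area = ½·|BA|·|AC|·sin A ≈ 40.702.

area ≈ 40.7015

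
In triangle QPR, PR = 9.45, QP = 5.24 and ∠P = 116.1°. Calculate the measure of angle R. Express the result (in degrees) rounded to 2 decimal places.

∠R ≈ 21.82°

By the law of cosines, RQ² = QP² + PR² − 2·QP·PR·cos P = 160.33, so RQ ≈ 12.662.
Law of cosines again: cos R = (PR² + RQ² − QP²)/(2·PR·RQ) ≈ 0.92838, so ∠R ≈ 21.82°.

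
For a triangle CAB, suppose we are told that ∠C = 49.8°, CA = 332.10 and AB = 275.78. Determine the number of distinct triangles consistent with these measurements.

2

CA·sin C = 332.10·sin(49.8°) ≈ 253.7.
Since CA sin C < AB < CA (253.7 < 275.78 < 332.10), two triangles exist.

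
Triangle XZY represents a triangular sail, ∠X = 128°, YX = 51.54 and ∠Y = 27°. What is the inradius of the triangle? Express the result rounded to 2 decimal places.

11.08

The third angle is ∠Z = 180° − ∠Y − ∠X = 25.00°.
Law of sines: ZY = YX·sin X/sin Z ≈ 96.101.
Law of sines: XZ = YX·sin Y/sin Z ≈ 55.366.
Area = ½·YX·ZY·sin Y ≈ 1124.3.
Semiperimeter s = (96.101+51.54+55.366)/2 = 101.5.
Inradius = area/s = 1124.3/101.5 ≈ 11.077.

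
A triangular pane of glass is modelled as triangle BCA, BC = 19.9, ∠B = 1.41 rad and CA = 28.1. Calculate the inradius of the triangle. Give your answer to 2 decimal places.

Law of sines: sin A = BC·sin B/CA ≈ 0.69905.
Since CA ≥ BC, only the acute value applies: ∠A ≈ 0.774 rad.
Then ∠C = π − ∠B − ∠A ≈ 0.958 rad.
Law of sines gives AB = CA·sin C/sin B ≈ 23.28.
Area = ½·CA·BC·sin C ≈ 228.64.
Semiperimeter s = (28.1+23.28+19.9)/2 = 35.64.
Inradius = area/s = 228.64/35.64 ≈ 6.4154.

6.42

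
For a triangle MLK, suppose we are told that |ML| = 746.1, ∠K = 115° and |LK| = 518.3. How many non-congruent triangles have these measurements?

1

|LK|·sin K = 518.3·sin(115°) ≈ 469.7.
Since ∠K is not acute, a triangle exists only if |ML| > |LK|; here |ML| > |LK|, so there is exactly one triangle.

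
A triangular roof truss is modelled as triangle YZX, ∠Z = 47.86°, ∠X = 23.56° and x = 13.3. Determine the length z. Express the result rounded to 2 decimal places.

24.67

The third angle is ∠Y = 180° − ∠Z − ∠X = 108.58°.
Law of sines: z = x·sin Z/sin X ≈ 24.673.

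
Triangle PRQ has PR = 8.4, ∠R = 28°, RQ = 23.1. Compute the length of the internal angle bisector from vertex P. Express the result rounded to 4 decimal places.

t_P ≈ 3.9727

By the law of cosines, QP² = PR² + RQ² − 2·PR·RQ·cos R = 261.52, so QP ≈ 16.171.
Law of cosines again: cos P = (QP² + PR² − RQ²)/(2·QP·PR) ≈ -0.74181, so ∠P ≈ 137.89°.
The bisector from P has length 2·QP·PR·cos(∠P/2)/(QP+PR) ≈ 3.9727.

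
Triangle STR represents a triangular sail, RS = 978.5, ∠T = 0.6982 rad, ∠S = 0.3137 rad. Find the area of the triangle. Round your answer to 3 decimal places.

area ≈ 194836.885

The third angle is ∠R = π − ∠S − ∠T = 2.1297 rad.
Law of sines: TR = RS·sin S/sin T ≈ 469.71.
Law of sines: ST = RS·sin R/sin T ≈ 1290.5.
Area = ½·RS·TR·sin R ≈ 1.9484e+05.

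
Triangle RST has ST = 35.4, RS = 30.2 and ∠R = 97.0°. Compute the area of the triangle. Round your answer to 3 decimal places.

area ≈ 227.092

Law of sines: sin T = RS·sin R/ST ≈ 0.84675.
Since ST ≥ RS, only the acute value applies: ∠T ≈ 57.86°.
Then ∠S = 180° − ∠R − ∠T ≈ 25.14°.
Law of sines gives TR = ST·sin S/sin R ≈ 15.152.
Area = ½·ST·RS·sin S ≈ 227.09.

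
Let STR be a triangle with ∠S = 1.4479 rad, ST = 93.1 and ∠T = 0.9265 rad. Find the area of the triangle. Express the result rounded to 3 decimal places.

area ≈ 4954.267

The third angle is ∠R = π − ∠S − ∠T = 0.7672 rad.
Law of sines: TR = ST·sin S/sin R ≈ 133.12.
Law of sines: RS = ST·sin T/sin R ≈ 107.24.
Area = ½·ST·TR·sin T ≈ 4954.3.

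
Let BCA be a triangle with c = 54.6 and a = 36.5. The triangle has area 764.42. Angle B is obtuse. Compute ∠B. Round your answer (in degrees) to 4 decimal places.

∠B ≈ 129.9019°

From area = ½·c·a·sin B, we get sin B = 2·area/(c·a) ≈ 0.76714.
Taking the obtuse solution, ∠B ≈ 129.90°.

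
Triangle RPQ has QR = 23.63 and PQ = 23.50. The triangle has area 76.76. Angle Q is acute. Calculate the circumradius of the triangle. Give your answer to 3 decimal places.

11.901

From area = ½·PQ·QR·sin Q, we get sin Q = 2·area/(PQ·QR) ≈ 0.27646.
Taking the acute solution, ∠Q ≈ 16.05°.
Law of cosines then gives RP ≈ 6.5805.
Circumradius = RP/(2 sin Q) ≈ 11.901.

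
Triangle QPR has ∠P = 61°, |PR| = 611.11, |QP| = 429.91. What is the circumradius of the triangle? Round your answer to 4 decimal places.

314.9611

By the law of cosines, |RQ|² = |QP|² + |PR|² − 2·|QP|·|PR|·cos P = 3.0354e+05, so |RQ| ≈ 550.94.
Area = ½·|QP|·|PR|·sin P ≈ 1.1489e+05.
Circumradius = |RQ|/(2 sin P) ≈ 314.96.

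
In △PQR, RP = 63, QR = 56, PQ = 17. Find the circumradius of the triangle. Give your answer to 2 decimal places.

32.87

By the law of cosines, cos P = (RP² + PQ² − QR²) / (2·RP·PQ) ≈ 0.52381, so ∠P ≈ 58.41°.
Circumradius = QR/(2 sin P) ≈ 32.87.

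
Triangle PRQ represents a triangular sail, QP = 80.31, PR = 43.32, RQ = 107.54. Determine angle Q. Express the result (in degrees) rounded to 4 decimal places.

∠Q ≈ 20.8875°

By the law of cosines, cos Q = (RQ² + QP² − PR²) / (2·RQ·QP) ≈ 0.93428, so ∠Q ≈ 20.89°.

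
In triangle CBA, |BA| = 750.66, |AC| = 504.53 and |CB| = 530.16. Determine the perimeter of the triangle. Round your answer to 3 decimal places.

Perimeter = 750.66 + 504.53 + 530.16 = 1785.3.

perimeter ≈ 1785.350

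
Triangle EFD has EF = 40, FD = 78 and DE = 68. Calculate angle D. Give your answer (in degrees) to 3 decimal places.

By the law of cosines, cos D = (FD² + DE² − EF²) / (2·FD·DE) ≈ 0.85860, so ∠D ≈ 30.84°.

30.841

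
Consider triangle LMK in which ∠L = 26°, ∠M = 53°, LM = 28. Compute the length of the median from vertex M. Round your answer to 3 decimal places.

The third angle is ∠K = 180° − ∠L − ∠M = 101.00°.
Law of sines: MK = LM·sin L/sin K ≈ 12.504.
Law of sines: KL = LM·sin M/sin K ≈ 22.78.
Median from M: ½√(2·LM² + 2·MK² − KL²) ≈ 18.451.

18.451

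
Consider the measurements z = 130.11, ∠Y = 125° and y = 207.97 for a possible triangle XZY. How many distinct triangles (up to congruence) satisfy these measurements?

z·sin Y = 130.11·sin(125°) ≈ 106.6.
Since ∠Y is not acute, a triangle exists only if y > z; here y > z, so there is exactly one triangle.

1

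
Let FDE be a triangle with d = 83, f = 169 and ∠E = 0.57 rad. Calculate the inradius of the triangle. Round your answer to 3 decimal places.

r ≈ 20.981

By the law of cosines, e² = f² + d² − 2·f·d·cos E = 11831, so e ≈ 108.77.
Area = ½·f·d·sin E ≈ 3784.7.
Semiperimeter s = (169+83+108.77)/2 = 180.39.
Inradius = area/s = 3784.7/180.39 ≈ 20.981.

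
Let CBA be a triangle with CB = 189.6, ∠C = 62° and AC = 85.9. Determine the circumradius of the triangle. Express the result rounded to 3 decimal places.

By the law of cosines, BA² = AC² + CB² − 2·AC·CB·cos C = 28035, so BA ≈ 167.44.
Area = ½·AC·CB·sin C ≈ 7190.1.
Circumradius = BA/(2 sin C) ≈ 94.816.

R ≈ 94.816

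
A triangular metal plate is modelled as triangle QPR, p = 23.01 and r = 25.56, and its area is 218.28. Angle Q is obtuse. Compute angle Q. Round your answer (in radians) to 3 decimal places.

∠Q ≈ 2.305 rad

From area = ½·p·r·sin Q, we get sin Q = 2·area/(p·r) ≈ 0.74228.
Taking the obtuse solution, ∠Q ≈ 2.305 rad.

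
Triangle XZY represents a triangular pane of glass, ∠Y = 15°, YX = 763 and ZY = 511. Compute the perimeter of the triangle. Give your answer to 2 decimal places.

1574.12

By the law of cosines, XZ² = ZY² + YX² − 2·ZY·YX·cos Y = 90075, so XZ ≈ 300.12.
Semiperimeter s = (511+763+300.12)/2 = 787.06.
Perimeter = 511 + 763 + 300.12 = 1574.1.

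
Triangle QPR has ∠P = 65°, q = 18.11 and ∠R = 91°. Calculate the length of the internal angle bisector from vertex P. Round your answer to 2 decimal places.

21.71

The third angle is ∠Q = 180° − ∠P − ∠R = 24.00°.
Law of sines: p = q·sin P/sin Q ≈ 40.353.
Law of sines: r = q·sin R/sin Q ≈ 44.518.
The bisector from P has length 2·r·q·cos(∠P/2)/(r+q) ≈ 21.714.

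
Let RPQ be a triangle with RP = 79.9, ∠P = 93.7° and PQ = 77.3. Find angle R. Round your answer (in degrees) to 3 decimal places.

By the law of cosines, QR² = RP² + PQ² − 2·RP·PQ·cos P = 13156, so QR ≈ 114.7.
Law of cosines again: cos R = (QR² + RP² − PQ²)/(2·QR·RP) ≈ 0.74008, so ∠R ≈ 42.26°.

42.262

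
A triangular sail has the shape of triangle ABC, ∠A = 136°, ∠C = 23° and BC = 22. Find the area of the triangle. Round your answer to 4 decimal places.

The third angle is ∠B = 180° − ∠C − ∠A = 21.00°.
Law of sines: CA = BC·sin B/sin A ≈ 11.35.
Law of sines: AB = BC·sin C/sin A ≈ 12.375.
Area = ½·BC·CA·sin C ≈ 48.781.

area ≈ 48.7811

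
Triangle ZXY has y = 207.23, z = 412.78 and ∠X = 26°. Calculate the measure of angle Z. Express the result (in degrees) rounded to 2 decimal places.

By the law of cosines, x² = y² + z² − 2·y·z·cos X = 59565, so x ≈ 244.06.
Law of cosines again: cos Z = (x² + y² − z²)/(2·x·y) ≈ -0.67104, so ∠Z ≈ 132.15°.

132.15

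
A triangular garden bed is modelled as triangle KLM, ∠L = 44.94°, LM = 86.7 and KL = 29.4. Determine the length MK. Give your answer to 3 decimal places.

By the law of cosines, MK² = KL² + LM² − 2·KL·LM·cos L = 4772.7, so MK ≈ 69.085.

69.085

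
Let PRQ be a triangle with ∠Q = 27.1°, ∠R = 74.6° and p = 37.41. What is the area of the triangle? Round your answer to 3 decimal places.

The third angle is ∠P = 180° − ∠R − ∠Q = 78.30°.
Law of sines: r = p·sin R/sin P ≈ 36.832.
Law of sines: q = p·sin Q/sin P ≈ 17.404.
Area = ½·p·r·sin Q ≈ 313.84.

area ≈ 313.845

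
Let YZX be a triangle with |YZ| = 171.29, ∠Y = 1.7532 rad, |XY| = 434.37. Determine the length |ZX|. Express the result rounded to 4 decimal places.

494.9850

By the law of cosines, |ZX|² = |XY|² + |YZ|² − 2·|XY|·|YZ|·cos Y = 2.4501e+05, so |ZX| ≈ 494.98.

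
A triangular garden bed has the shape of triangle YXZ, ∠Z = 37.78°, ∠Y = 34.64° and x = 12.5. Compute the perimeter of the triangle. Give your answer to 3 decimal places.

27.986

The third angle is ∠X = 180° − ∠Z − ∠Y = 107.58°.
Law of sines: y = x·sin Y/sin X ≈ 7.4533.
Law of sines: z = x·sin Z/sin X ≈ 8.0331.
Semiperimeter s = (7.4533+12.5+8.0331)/2 = 13.993.
Perimeter = 7.4533 + 12.5 + 8.0331 = 27.986.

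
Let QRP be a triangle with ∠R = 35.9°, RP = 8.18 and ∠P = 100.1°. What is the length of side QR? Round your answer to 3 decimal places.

The third angle is ∠Q = 180° − ∠R − ∠P = 44.00°.
Law of sines: QR = RP·sin P/sin Q ≈ 11.593.

11.593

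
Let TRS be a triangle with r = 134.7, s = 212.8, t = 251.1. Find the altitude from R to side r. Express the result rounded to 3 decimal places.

212.795

Semiperimeter p = (251.1 + 134.7 + 212.8)/2 = 299.3.
Heron's formula: area = √(299.3·48.2·164.6·86.5) ≈ 14332.
The altitude from R has length 2·area/r ≈ 212.8.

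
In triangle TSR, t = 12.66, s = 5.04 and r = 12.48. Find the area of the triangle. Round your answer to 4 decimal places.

area ≈ 31.0135

Semiperimeter p = (12.66 + 5.04 + 12.48)/2 = 15.09.
Heron's formula: area = √(15.09·2.43·10.05·2.61) ≈ 31.014.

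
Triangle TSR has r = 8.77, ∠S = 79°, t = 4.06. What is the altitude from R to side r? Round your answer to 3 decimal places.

By the law of cosines, s² = r² + t² − 2·r·t·cos S = 79.809, so s ≈ 8.9336.
Area = ½·r·t·sin S ≈ 17.476.
The altitude from R has length 2·area/r ≈ 3.9854.

3.985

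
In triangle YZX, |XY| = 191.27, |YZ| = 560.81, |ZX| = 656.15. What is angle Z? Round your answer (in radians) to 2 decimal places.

∠Z ≈ 0.27 rad

By the law of cosines, cos Z = (|YZ|² + |ZX|² − |XY|²) / (2·|YZ|·|ZX|) ≈ 0.96264, so ∠Z ≈ 0.2742 rad.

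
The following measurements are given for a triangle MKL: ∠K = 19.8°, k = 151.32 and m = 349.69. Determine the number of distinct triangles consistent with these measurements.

2

m·sin K = 349.69·sin(19.8°) ≈ 118.5.
Since m sin K < k < m (118.5 < 151.32 < 349.69), two triangles exist.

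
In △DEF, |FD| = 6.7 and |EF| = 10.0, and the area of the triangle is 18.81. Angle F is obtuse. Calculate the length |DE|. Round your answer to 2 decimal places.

From area = ½·|EF|·|FD|·sin F, we get sin F = 2·area/(|EF|·|FD|) ≈ 0.56149.
Taking the obtuse solution, ∠F ≈ 145.84°.
Law of cosines then gives |DE| ≈ 15.993.

15.99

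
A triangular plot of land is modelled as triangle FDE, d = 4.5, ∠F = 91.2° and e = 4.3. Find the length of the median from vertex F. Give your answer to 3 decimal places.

3.079

By the law of cosines, f² = d² + e² − 2·d·e·cos F = 39.55, so f ≈ 6.2889.
Median from F: ½√(2·d² + 2·e² − f²) ≈ 3.0793.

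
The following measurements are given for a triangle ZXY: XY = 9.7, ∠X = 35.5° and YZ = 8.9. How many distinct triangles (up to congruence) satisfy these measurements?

XY·sin X = 9.7·sin(35.5°) ≈ 5.633.
Since XY sin X < YZ < XY (5.633 < 8.9 < 9.7), two triangles exist.

2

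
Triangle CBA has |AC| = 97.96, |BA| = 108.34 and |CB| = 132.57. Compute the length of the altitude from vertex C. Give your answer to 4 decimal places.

Semiperimeter s = (108.34 + 97.96 + 132.57)/2 = 169.44.
Heron's formula: area = √(169.44·61.095·71.475·36.865) ≈ 5222.6.
The altitude from C has length 2·area/|BA| ≈ 96.412.

96.4117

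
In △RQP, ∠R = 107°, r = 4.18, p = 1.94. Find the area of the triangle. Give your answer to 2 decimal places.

area ≈ 2.95

Law of sines: sin P = p·sin R/r ≈ 0.44384.
Since r ≥ p, only the acute value applies: ∠P ≈ 26.35°.
Then ∠Q = 180° − ∠R − ∠P ≈ 46.65°.
Law of sines gives q = r·sin Q/sin R ≈ 3.1785.
Area = ½·r·p·sin Q ≈ 2.9485.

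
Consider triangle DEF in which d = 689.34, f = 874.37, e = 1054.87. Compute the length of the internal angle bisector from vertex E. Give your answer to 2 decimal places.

573.10

By the law of cosines, cos E = (f² + d² − e²) / (2·f·d) ≈ 0.10532, so ∠E ≈ 83.95°.
The bisector from E has length 2·f·d·cos(∠E/2)/(f+d) ≈ 573.1.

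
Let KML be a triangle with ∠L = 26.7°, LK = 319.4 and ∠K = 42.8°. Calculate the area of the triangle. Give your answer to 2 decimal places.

area ≈ 16624.90

The third angle is ∠M = 180° − ∠L − ∠K = 110.50°.
Law of sines: ML = LK·sin K/sin M ≈ 231.69.
Law of sines: KM = LK·sin L/sin M ≈ 153.22.
Area = ½·LK·ML·sin L ≈ 16625.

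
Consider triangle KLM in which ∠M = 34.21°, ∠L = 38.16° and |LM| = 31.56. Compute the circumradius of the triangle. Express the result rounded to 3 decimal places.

R ≈ 16.558

The third angle is ∠K = 180° − ∠L − ∠M = 107.63°.
Law of sines: |MK| = |LM|·sin L/sin K ≈ 20.461.
Law of sines: |KL| = |LM|·sin M/sin K ≈ 18.618.
Circumradius = |LM|/(2 sin K) ≈ 16.558.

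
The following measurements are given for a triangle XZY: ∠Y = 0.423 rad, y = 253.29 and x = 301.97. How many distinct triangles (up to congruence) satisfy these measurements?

x·sin Y = 301.97·sin(0.423 rad) ≈ 124.
Since x sin Y < y < x (124 < 253.29 < 301.97), two triangles exist.

2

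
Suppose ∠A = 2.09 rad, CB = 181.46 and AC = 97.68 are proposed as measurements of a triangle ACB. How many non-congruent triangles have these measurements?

AC·sin A = 97.68·sin(2.09 rad) ≈ 84.81.
Since ∠A is not acute, a triangle exists only if CB > AC; here CB > AC, so there is exactly one triangle.

1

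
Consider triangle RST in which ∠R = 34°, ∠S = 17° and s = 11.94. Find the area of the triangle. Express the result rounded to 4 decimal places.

The third angle is ∠T = 180° − ∠R − ∠S = 129.00°.
Law of sines: r = s·sin R/sin S ≈ 22.837.
Law of sines: t = s·sin T/sin S ≈ 31.737.
Area = ½·s·r·sin T ≈ 105.95.

105.9516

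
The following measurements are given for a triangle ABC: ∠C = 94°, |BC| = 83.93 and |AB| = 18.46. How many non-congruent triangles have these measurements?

|BC|·sin C = 83.93·sin(94°) ≈ 83.73.
Since ∠C is not acute, a triangle exists only if |AB| > |BC|; here |AB| ≤ |BC|, so there is no triangle.

0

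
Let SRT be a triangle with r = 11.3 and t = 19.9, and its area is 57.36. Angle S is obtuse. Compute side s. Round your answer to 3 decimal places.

30.175

From area = ½·r·t·sin S, we get sin S = 2·area/(r·t) ≈ 0.51016.
Taking the obtuse solution, ∠S ≈ 149.33°.
Law of cosines then gives s ≈ 30.175.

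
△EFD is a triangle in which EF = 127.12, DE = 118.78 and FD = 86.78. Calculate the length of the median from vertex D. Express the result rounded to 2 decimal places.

m_D ≈ 82.34

Median from D: ½√(2·FD² + 2·DE² − EF²) ≈ 82.34.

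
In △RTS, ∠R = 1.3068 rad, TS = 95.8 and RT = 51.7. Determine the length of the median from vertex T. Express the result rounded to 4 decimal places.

m_T ≈ 60.4690

Law of sines: sin S = RT·sin R/TS ≈ 0.52097.
Since TS ≥ RT, only the acute value applies: ∠S ≈ 0.5480 rad.
Then ∠T = π − ∠R − ∠S ≈ 1.2868 rad.
Law of sines gives SR = TS·sin T/sin R ≈ 95.263.
Median from T: ½√(2·RT² + 2·TS² − SR²) ≈ 60.469.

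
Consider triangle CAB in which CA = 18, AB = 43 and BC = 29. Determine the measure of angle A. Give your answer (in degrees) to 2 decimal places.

∠A ≈ 30.63°

By the law of cosines, cos A = (CA² + AB² − BC²) / (2·CA·AB) ≈ 0.86047, so ∠A ≈ 30.63°.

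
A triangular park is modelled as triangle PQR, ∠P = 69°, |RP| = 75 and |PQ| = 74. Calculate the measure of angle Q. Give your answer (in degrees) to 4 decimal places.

By the law of cosines, |QR|² = |RP|² + |PQ|² − 2·|RP|·|PQ|·cos P = 7123.1, so |QR| ≈ 84.399.
Law of cosines again: cos Q = (|PQ|² + |QR|² − |RP|²)/(2·|PQ|·|QR|) ≈ 0.55833, so ∠Q ≈ 56.06°.

56.0595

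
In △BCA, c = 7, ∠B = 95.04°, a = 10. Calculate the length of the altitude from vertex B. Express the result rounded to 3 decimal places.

h_B ≈ 5.490

By the law of cosines, b² = c² + a² − 2·c·a·cos B = 161.3, so b ≈ 12.7.
Area = ½·c·a·sin B ≈ 34.865.
The altitude from B has length 2·area/b ≈ 5.4903.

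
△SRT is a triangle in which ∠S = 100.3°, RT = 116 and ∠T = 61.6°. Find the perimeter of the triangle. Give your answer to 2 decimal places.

The third angle is ∠R = 180° − ∠T − ∠S = 18.10°.
Law of sines: TS = RT·sin R/sin S ≈ 36.629.
Law of sines: SR = RT·sin T/sin S ≈ 103.71.
Semiperimeter s = (116+36.629+103.71)/2 = 128.17.
Perimeter = 116 + 36.629 + 103.71 = 256.34.

perimeter ≈ 256.34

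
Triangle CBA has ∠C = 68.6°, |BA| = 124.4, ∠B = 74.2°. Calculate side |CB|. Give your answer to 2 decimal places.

80.78

The third angle is ∠A = 180° − ∠C − ∠B = 37.20°.
Law of sines: |CB| = |BA|·sin A/sin C ≈ 80.782.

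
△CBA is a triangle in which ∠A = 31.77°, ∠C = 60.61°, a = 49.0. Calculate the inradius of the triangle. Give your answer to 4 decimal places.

r ≈ 17.7963

The third angle is ∠B = 180° − ∠A − ∠C = 87.62°.
Law of sines: c = a·sin C/sin A ≈ 81.088.
Law of sines: b = a·sin B/sin A ≈ 92.985.
Area = ½·a·c·sin B ≈ 1984.9.
Semiperimeter s = (81.088+92.985+49)/2 = 111.54.
Inradius = area/s = 1984.9/111.54 ≈ 17.796.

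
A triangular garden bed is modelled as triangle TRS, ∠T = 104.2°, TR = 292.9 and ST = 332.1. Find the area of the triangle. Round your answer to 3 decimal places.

Area = ½·ST·TR·sin T ≈ 47150.

47149.988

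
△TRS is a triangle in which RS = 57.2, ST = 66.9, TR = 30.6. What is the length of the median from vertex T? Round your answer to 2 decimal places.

43.45

Median from T: ½√(2·ST² + 2·TR² − RS²) ≈ 43.451.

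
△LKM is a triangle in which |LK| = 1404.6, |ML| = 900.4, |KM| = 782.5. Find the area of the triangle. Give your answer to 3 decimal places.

Semiperimeter s = (782.5 + 900.4 + 1404.6)/2 = 1543.8.
Heron's formula: area = √(1543.8·761.25·643.35·139.15) ≈ 3.2435e+05.

area ≈ 324352.609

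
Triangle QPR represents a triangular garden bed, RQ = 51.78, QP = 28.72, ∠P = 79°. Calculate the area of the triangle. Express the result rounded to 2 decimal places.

689.48

Law of sines: sin R = QP·sin P/RQ ≈ 0.54446.
Since RQ ≥ QP, only the acute value applies: ∠R ≈ 32.99°.
Then ∠Q = 180° − ∠P − ∠R ≈ 68.01°.
Law of sines gives PR = RQ·sin Q/sin P ≈ 48.912.
Area = ½·RQ·QP·sin Q ≈ 689.48.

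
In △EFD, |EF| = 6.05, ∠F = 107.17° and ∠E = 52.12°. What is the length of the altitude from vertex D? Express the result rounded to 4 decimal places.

The third angle is ∠D = 180° − ∠E − ∠F = 20.71°.
Law of sines: |FD| = |EF|·sin E/sin D ≈ 13.503.
Law of sines: |DE| = |EF|·sin F/sin D ≈ 16.345.
Area = ½·|EF|·|FD|·sin F ≈ 39.027.
The altitude from D has length 2·area/|EF| ≈ 12.901.

12.9014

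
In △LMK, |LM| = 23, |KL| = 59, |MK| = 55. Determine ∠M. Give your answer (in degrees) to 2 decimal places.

By the law of cosines, cos M = (|LM|² + |MK|² − |KL|²) / (2·|LM|·|MK|) ≈ 0.02885, so ∠M ≈ 88.35°.

88.35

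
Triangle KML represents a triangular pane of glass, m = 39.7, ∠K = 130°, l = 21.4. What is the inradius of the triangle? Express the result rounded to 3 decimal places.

By the law of cosines, k² = m² + l² − 2·m·l·cos K = 3126.2, so k ≈ 55.913.
Area = ½·m·l·sin K ≈ 325.41.
Semiperimeter s = (55.913+39.7+21.4)/2 = 58.506.
Inradius = area/s = 325.41/58.506 ≈ 5.5619.

5.562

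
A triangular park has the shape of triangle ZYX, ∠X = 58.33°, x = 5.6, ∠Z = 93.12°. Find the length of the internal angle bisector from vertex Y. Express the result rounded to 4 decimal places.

The third angle is ∠Y = 180° − ∠X − ∠Z = 28.55°.
Law of sines: z = x·sin Z/sin X ≈ 6.5701.
Law of sines: y = x·sin Y/sin X ≈ 3.1447.
The bisector from Y has length 2·x·z·cos(∠Y/2)/(x+z) ≈ 5.8597.

t_Y ≈ 5.8597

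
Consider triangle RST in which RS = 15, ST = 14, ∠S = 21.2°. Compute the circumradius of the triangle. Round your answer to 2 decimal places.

7.50

By the law of cosines, TR² = RS² + ST² − 2·RS·ST·cos S = 29.424, so TR ≈ 5.4244.
Area = ½·RS·ST·sin S ≈ 37.971.
Circumradius = TR/(2 sin S) ≈ 7.5.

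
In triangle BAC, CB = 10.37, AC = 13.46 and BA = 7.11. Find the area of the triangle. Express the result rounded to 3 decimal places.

area ≈ 36.411

Semiperimeter s = (13.46 + 10.37 + 7.11)/2 = 15.47.
Heron's formula: area = √(15.47·2.01·5.1·8.36) ≈ 36.411.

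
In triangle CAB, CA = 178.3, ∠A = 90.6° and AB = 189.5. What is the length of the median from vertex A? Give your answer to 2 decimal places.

By the law of cosines, BC² = CA² + AB² − 2·CA·AB·cos A = 68409, so BC ≈ 261.55.
Median from A: ½√(2·CA² + 2·AB² − BC²) ≈ 129.42.

129.42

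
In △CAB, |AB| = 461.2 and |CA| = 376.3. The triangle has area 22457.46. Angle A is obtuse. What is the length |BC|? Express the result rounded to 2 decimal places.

From area = ½·|CA|·|AB|·sin A, we get sin A = 2·area/(|CA|·|AB|) ≈ 0.25880.
Taking the obtuse solution, ∠A ≈ 165.00°.
Law of cosines then gives |BC| ≈ 830.41.

830.41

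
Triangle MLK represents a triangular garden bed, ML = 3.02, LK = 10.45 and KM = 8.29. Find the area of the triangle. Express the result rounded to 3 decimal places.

area ≈ 9.759

Semiperimeter s = (10.45 + 8.29 + 3.02)/2 = 10.88.
Heron's formula: area = √(10.88·0.43·2.59·7.86) ≈ 9.7591.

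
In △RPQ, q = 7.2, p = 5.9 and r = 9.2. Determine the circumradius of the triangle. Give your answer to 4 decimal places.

By the law of cosines, cos R = (p² + q² − r²) / (2·p·q) ≈ 0.02366, so ∠R ≈ 88.64°.
Circumradius = r/(2 sin R) ≈ 4.6013.

4.6013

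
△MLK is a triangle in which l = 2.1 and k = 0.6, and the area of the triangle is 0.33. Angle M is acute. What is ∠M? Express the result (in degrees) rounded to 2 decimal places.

From area = ½·l·k·sin M, we get sin M = 2·area/(l·k) ≈ 0.52381.
Taking the acute solution, ∠M ≈ 31.59°.

∠M ≈ 31.59°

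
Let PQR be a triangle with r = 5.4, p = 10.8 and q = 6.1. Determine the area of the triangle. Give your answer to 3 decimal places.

area ≈ 10.645

Semiperimeter s = (10.8 + 6.1 + 5.4)/2 = 11.15.
Heron's formula: area = √(11.15·0.35·5.05·5.75) ≈ 10.645.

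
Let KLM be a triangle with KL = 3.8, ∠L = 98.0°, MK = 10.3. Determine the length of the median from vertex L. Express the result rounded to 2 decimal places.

4.66

Law of sines: sin M = KL·sin L/MK ≈ 0.36534.
Since MK ≥ KL, only the acute value applies: ∠M ≈ 21.43°.
Then ∠K = 180° − ∠L − ∠M ≈ 60.57°.
Law of sines gives LM = MK·sin K/sin L ≈ 9.0591.
Median from L: ½√(2·KL² + 2·LM² − MK²) ≈ 4.6617.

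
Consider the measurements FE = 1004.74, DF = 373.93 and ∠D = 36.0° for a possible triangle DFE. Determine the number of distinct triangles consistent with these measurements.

1

DF·sin D = 373.93·sin(36.0°) ≈ 219.8.
Since FE ≥ DF, exactly one triangle exists.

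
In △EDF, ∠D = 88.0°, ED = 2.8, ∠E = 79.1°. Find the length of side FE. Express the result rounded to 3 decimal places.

12.534

The third angle is ∠F = 180° − ∠E − ∠D = 12.90°.
Law of sines: FE = ED·sin D/sin F ≈ 12.534.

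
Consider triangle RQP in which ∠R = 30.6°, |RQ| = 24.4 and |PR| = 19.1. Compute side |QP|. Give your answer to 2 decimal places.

By the law of cosines, |QP|² = |PR|² + |RQ|² − 2·|PR|·|RQ|·cos R = 157.89, so |QP| ≈ 12.565.

12.57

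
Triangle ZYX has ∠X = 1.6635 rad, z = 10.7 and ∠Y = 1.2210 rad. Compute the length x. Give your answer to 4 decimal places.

41.9006

The third angle is ∠Z = π − ∠Y − ∠X = 0.2571 rad.
Law of sines: x = z·sin X/sin Z ≈ 41.901.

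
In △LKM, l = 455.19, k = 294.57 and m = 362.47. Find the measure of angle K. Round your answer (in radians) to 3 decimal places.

By the law of cosines, cos K = (m² + l² − k²) / (2·m·l) ≈ 0.76310, so ∠K ≈ 0.703 rad.

0.703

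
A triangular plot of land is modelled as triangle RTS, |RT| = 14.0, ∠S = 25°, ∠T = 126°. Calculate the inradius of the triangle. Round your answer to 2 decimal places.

The third angle is ∠R = 180° − ∠T − ∠S = 29.00°.
Law of sines: |TS| = |RT|·sin R/sin S ≈ 16.06.
Law of sines: |SR| = |RT|·sin T/sin S ≈ 26.8.
Area = ½·|RT|·|TS|·sin T ≈ 90.951.
Semiperimeter s = (16.06+26.8+14)/2 = 28.43.
Inradius = area/s = 90.951/28.43 ≈ 3.1991.

r ≈ 3.20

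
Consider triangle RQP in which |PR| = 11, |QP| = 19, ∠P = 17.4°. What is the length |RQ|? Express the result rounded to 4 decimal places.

By the law of cosines, |RQ|² = |QP|² + |PR|² − 2·|QP|·|PR|·cos P = 83.128, so |RQ| ≈ 9.1174.

9.1174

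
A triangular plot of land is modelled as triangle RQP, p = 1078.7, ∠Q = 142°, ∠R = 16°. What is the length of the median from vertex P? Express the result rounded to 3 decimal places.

1263.153

The third angle is ∠P = 180° − ∠R − ∠Q = 22.00°.
Law of sines: r = p·sin R/sin P ≈ 793.71.
Law of sines: q = p·sin Q/sin P ≈ 1772.8.
Median from P: ½√(2·r² + 2·q² − p²) ≈ 1263.2.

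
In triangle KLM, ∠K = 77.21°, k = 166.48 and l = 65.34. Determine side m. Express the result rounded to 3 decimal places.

168.268

Law of sines: sin L = l·sin K/k ≈ 0.38274.
Since k ≥ l, only the acute value applies: ∠L ≈ 22.50°.
Then ∠M = 180° − ∠K − ∠L ≈ 80.29°.
Law of sines gives m = k·sin M/sin K ≈ 168.27.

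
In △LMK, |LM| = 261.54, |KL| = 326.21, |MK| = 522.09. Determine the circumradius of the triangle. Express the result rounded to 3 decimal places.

By the law of cosines, cos L = (|KL|² + |LM|² − |MK|²) / (2·|KL|·|LM|) ≈ -0.57293, so ∠L ≈ 2.181 rad.
Circumradius = |MK|/(2 sin L) ≈ 318.5.

R ≈ 318.502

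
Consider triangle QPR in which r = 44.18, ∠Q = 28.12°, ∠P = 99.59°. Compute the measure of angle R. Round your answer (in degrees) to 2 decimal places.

52.29

The third angle is ∠R = 180° − ∠Q − ∠P = 52.29°.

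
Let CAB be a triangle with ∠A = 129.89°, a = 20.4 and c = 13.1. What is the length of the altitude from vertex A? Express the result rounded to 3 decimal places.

Law of sines: sin C = c·sin A/a ≈ 0.49271.
Since a ≥ c, only the acute value applies: ∠C ≈ 29.52°.
Then ∠B = 180° − ∠A − ∠C ≈ 20.59°.
Law of sines gives b = a·sin B/sin A ≈ 9.3507.
Area = ½·a·c·sin B ≈ 46.993.
The altitude from A has length 2·area/a ≈ 4.6072.

h_A ≈ 4.607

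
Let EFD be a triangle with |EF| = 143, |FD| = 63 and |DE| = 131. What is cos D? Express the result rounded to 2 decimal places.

By the law of cosines, cos D = (|FD|² + |DE|² − |EF|²) / (2·|FD|·|DE|) ≈ 0.04126, so ∠D ≈ 87.64°.

0.04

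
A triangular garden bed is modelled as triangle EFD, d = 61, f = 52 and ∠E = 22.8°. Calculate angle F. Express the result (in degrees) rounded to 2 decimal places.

By the law of cosines, e² = f² + d² − 2·f·d·cos E = 576.7, so e ≈ 24.015.
Law of cosines again: cos F = (d² + e² − f²)/(2·d·e) ≈ 0.54397, so ∠F ≈ 57.05°.

∠F ≈ 57.05°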